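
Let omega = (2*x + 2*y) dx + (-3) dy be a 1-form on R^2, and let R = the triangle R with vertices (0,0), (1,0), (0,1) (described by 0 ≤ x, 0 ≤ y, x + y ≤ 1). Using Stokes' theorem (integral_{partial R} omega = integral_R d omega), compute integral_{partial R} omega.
integral_(partial R) omega = -1

Stokes: integral_partial_R omega = integral_R d omega with d omega = (∂Q/∂x - ∂P/∂y) dx ∧ dy.
  ∂Q/∂x = 0
  ∂P/∂y = 2
  integrand = ∂Q/∂x - ∂P/∂y = -2.
Integrating over R: integral_0^1 integral_0^{1-x} (-2) dy dx = -1.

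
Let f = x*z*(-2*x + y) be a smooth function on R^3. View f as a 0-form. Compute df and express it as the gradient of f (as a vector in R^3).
df = (z*(-4*x + y)) dx + (x*z) dy + (x*(-2*x + y)) dz; grad f = (z*(-4*x + y), x*z, x*(-2*x + y))

For a 0-form f, d f = (∂f/∂x) dx + (∂f/∂y) dy + (∂f/∂z) dz. The components of the vector representation are exactly the entries of grad f in Cartesian coordinates:
  ∂f/∂x = z*(-4*x + y)
  ∂f/∂y = x*z
  ∂f/∂z = x*(-2*x + y).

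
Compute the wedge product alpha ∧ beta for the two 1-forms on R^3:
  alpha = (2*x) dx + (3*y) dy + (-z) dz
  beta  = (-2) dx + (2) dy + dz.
alpha ∧ beta = (4*x + 6*y) dx ∧ dy + (2*x - 2*z) dx ∧ dz + (3*y + 2*z) dy ∧ dz

Distribute the wedge, using dx_i ∧ dx_j = -dx_j ∧ dx_i and dx_i ∧ dx_i = 0. For each pair (i, j) with i < j, the coefficient of dx_i ∧ dx_j in alpha ∧ beta is (alpha_i * beta_j - alpha_j * beta_i). Collecting: alpha ∧ beta = (4*x + 6*y) dx ∧ dy + (2*x - 2*z) dx ∧ dz + (3*y + 2*z) dy ∧ dz.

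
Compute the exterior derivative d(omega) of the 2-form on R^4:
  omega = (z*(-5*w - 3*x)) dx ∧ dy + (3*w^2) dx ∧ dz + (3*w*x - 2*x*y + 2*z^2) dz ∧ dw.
d(omega) = (-5*w - 3*x) dx ∧ dy ∧ dz + (-5*z) dx ∧ dy ∧ dw + (9*w - 2*y) dx ∧ dz ∧ dw + (-2*x) dy ∧ dz ∧ dw

For a 2-form omega = sum_{i<j} g_{ij} dx_i ∧ dx_j, the exterior derivative is
  d(omega) = sum_{i<j} d(g_{ij}) ∧ dx_i ∧ dx_j = sum_{i<j, k} (∂g_{ij}/∂x_k) dx_k ∧ dx_i ∧ dx_j.
Expand each term, using dx_k ∧ dx_i ∧ dx_j = sgn(permutation) dx_{(a)} ∧ dx_{(b)} ∧ dx_{(c)} with (a < b < c) sorted:
  d(z*(-5*w - 3*x)) includes (∂/∂z)(z*(-5*w - 3*x)) dz = (-5*w - 3*x) dz, which multiplied by dx ∧ dy gives (-5*w - 3*x) dx ∧ dy ∧ dz
  d(z*(-5*w - 3*x)) includes (∂/∂w)(z*(-5*w - 3*x)) dw = (-5*z) dw, which multiplied by dx ∧ dy gives (-5*z) dx ∧ dy ∧ dw
  d(3*w^2) includes (∂/∂w)(3*w^2) dw = (6*w) dw, which multiplied by dx ∧ dz gives (6*w) dx ∧ dz ∧ dw
  d(3*w*x - 2*x*y + 2*z^2) includes (∂/∂x)(3*w*x - 2*x*y + 2*z^2) dx = (3*w - 2*y) dx, which multiplied by dz ∧ dw gives (3*w - 2*y) dx ∧ dz ∧ dw
  d(3*w*x - 2*x*y + 2*z^2) includes (∂/∂y)(3*w*x - 2*x*y + 2*z^2) dy = (-2*x) dy, which multiplied by dz ∧ dw gives (-2*x) dy ∧ dz ∧ dw
Collecting like 3-forms: d(omega) = (-5*w - 3*x) dx ∧ dy ∧ dz + (-5*z) dx ∧ dy ∧ dw + (9*w - 2*y) dx ∧ dz ∧ dw + (-2*x) dy ∧ dz ∧ dw.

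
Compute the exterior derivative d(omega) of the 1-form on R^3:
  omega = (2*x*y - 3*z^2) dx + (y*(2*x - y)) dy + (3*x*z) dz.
d(omega) = (-2*x + 2*y) dx ∧ dy + (9*z) dx ∧ dz

For a 1-form omega = sum_i f_i dx_i, the exterior derivative is
  d(omega) = sum_{i < j} (∂f_j/∂x_i - ∂f_i/∂x_j) dx_i ∧ dx_j.
  coefficient of dx ∧ dy: ∂f_2/∂x - ∂f_1/∂y = ∂(y*(2*x - y))/∂x - ∂(2*x*y - 3*z^2)/∂y = -2*x + 2*y
  coefficient of dx ∧ dz: ∂f_3/∂x - ∂f_1/∂z = ∂(3*x*z)/∂x - ∂(2*x*y - 3*z^2)/∂z = 9*z
Assembling: d(omega) = (-2*x + 2*y) dx ∧ dy + (9*z) dx ∧ dz.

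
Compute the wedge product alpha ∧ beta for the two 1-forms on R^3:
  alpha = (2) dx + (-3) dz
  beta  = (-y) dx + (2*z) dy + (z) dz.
alpha ∧ beta = (4*z) dx ∧ dy + (-3*y + 2*z) dx ∧ dz + (6*z) dy ∧ dz

Distribute the wedge, using dx_i ∧ dx_j = -dx_j ∧ dx_i and dx_i ∧ dx_i = 0. For each pair (i, j) with i < j, the coefficient of dx_i ∧ dx_j in alpha ∧ beta is (alpha_i * beta_j - alpha_j * beta_i). Collecting: alpha ∧ beta = (4*z) dx ∧ dy + (-3*y + 2*z) dx ∧ dz + (6*z) dy ∧ dz.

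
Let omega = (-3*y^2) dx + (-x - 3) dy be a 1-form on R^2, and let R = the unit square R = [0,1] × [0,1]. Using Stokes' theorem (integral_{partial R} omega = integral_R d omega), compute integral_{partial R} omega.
integral_(partial R) omega = 2

Stokes: integral_partial_R omega = integral_R d omega with d omega = (∂Q/∂x - ∂P/∂y) dx ∧ dy.
  ∂Q/∂x = -1
  ∂P/∂y = -6*y
  integrand = ∂Q/∂x - ∂P/∂y = 6*y - 1.
Integrating over R: integral_0^1 integral_0^1 (6*y - 1) dx dy = 2.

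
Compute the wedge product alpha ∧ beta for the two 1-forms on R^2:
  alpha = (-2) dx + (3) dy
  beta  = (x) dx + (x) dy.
alpha ∧ beta = (-5*x) dx ∧ dy

Distribute the wedge, using dx_i ∧ dx_j = -dx_j ∧ dx_i and dx_i ∧ dx_i = 0. For each pair (i, j) with i < j, the coefficient of dx_i ∧ dx_j in alpha ∧ beta is (alpha_i * beta_j - alpha_j * beta_i). Collecting: alpha ∧ beta = (-5*x) dx ∧ dy.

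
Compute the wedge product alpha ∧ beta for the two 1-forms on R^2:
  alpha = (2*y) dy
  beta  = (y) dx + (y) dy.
alpha ∧ beta = (-2*y^2) dx ∧ dy

Distribute the wedge, using dx_i ∧ dx_j = -dx_j ∧ dx_i and dx_i ∧ dx_i = 0. For each pair (i, j) with i < j, the coefficient of dx_i ∧ dx_j in alpha ∧ beta is (alpha_i * beta_j - alpha_j * beta_i). Collecting: alpha ∧ beta = (-2*y^2) dx ∧ dy.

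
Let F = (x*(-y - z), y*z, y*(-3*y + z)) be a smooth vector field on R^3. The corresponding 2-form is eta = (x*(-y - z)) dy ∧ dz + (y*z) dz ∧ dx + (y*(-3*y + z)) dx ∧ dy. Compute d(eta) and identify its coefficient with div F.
d(eta) = (0) dx ∧ dy ∧ dz; div F = 0

For a 2-form in R^3 of the form above, applying d gives a 3-form with coefficient ∂P/∂x + ∂Q/∂y + ∂R/∂z:
  ∂P/∂x = -y - z
  ∂Q/∂y = z
  ∂R/∂z = y
Sum = 0, which is exactly div F.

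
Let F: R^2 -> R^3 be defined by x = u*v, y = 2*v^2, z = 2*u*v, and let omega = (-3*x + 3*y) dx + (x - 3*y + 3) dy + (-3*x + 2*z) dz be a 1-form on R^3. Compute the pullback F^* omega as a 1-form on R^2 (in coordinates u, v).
F^* omega = (v^2*(-u + 6*v)) du + (v*(-u^2 + 10*u*v - 24*v^2 + 12)) dv

Using F^*(f dg) = (f ∘ F) d(g ∘ F), substitute each coordinate x_i by F_i(u, v) in f_i, and replace dx_i by d F_i = (∂F_i/∂u) du + (∂F_i/∂v) dv.
  For the x component: f_1(F) = 3*v*(-u + 2*v); d F_1 = (v) du + (u) dv
  For the y component: f_2(F) = u*v - 6*v^2 + 3; d F_2 = (0) du + (4*v) dv
  For the z component: f_3(F) = u*v; d F_3 = (2*v) du + (2*u) dv
Combining and collecting du, dv coefficients:
  coeff of du: v^2*(-u + 6*v)
  coeff of dv: v*(-u^2 + 10*u*v - 24*v^2 + 12)
F^* omega = (v^2*(-u + 6*v)) du + (v*(-u^2 + 10*u*v - 24*v^2 + 12)) dv.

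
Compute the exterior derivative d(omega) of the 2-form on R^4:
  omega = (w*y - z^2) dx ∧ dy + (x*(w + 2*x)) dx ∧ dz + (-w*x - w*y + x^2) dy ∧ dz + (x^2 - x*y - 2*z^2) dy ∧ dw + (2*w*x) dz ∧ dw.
d(omega) = (-w + 2*x - 2*z) dx ∧ dy ∧ dz + (2*x) dx ∧ dy ∧ dw + (2*w + x) dx ∧ dz ∧ dw + (-x - y + 4*z) dy ∧ dz ∧ dw

For a 2-form omega = sum_{i<j} g_{ij} dx_i ∧ dx_j, the exterior derivative is
  d(omega) = sum_{i<j} d(g_{ij}) ∧ dx_i ∧ dx_j = sum_{i<j, k} (∂g_{ij}/∂x_k) dx_k ∧ dx_i ∧ dx_j.
Expand each term, using dx_k ∧ dx_i ∧ dx_j = sgn(permutation) dx_{(a)} ∧ dx_{(b)} ∧ dx_{(c)} with (a < b < c) sorted:
  d(w*y - z^2) includes (∂/∂z)(w*y - z^2) dz = (-2*z) dz, which multiplied by dx ∧ dy gives (-2*z) dx ∧ dy ∧ dz
  d(w*y - z^2) includes (∂/∂w)(w*y - z^2) dw = (y) dw, which multiplied by dx ∧ dy gives (y) dx ∧ dy ∧ dw
  d(x*(w + 2*x)) includes (∂/∂w)(x*(w + 2*x)) dw = (x) dw, which multiplied by dx ∧ dz gives (x) dx ∧ dz ∧ dw
  d(-w*x - w*y + x^2) includes (∂/∂x)(-w*x - w*y + x^2) dx = (-w + 2*x) dx, which multiplied by dy ∧ dz gives (-w + 2*x) dx ∧ dy ∧ dz
  d(-w*x - w*y + x^2) includes (∂/∂w)(-w*x - w*y + x^2) dw = (-x - y) dw, which multiplied by dy ∧ dz gives (-x - y) dy ∧ dz ∧ dw
  d(x^2 - x*y - 2*z^2) includes (∂/∂x)(x^2 - x*y - 2*z^2) dx = (2*x - y) dx, which multiplied by dy ∧ dw gives (2*x - y) dx ∧ dy ∧ dw
  d(x^2 - x*y - 2*z^2) includes (∂/∂z)(x^2 - x*y - 2*z^2) dz = (-4*z) dz, which multiplied by dy ∧ dw gives (4*z) dy ∧ dz ∧ dw
  d(2*w*x) includes (∂/∂x)(2*w*x) dx = (2*w) dx, which multiplied by dz ∧ dw gives (2*w) dx ∧ dz ∧ dw
Collecting like 3-forms: d(omega) = (-w + 2*x - 2*z) dx ∧ dy ∧ dz + (2*x) dx ∧ dy ∧ dw + (2*w + x) dx ∧ dz ∧ dw + (-x - y + 4*z) dy ∧ dz ∧ dw.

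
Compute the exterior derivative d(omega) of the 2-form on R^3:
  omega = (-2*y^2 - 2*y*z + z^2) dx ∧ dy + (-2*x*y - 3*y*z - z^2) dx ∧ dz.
d(omega) = (2*x - 2*y + 5*z) dx ∧ dy ∧ dz

For a 2-form omega = sum_{i<j} g_{ij} dx_i ∧ dx_j, the exterior derivative is
  d(omega) = sum_{i<j} d(g_{ij}) ∧ dx_i ∧ dx_j = sum_{i<j, k} (∂g_{ij}/∂x_k) dx_k ∧ dx_i ∧ dx_j.
Expand each term, using dx_k ∧ dx_i ∧ dx_j = sgn(permutation) dx_{(a)} ∧ dx_{(b)} ∧ dx_{(c)} with (a < b < c) sorted:
  d(-2*y^2 - 2*y*z + z^2) includes (∂/∂z)(-2*y^2 - 2*y*z + z^2) dz = (-2*y + 2*z) dz, which multiplied by dx ∧ dy gives (-2*y + 2*z) dx ∧ dy ∧ dz
  d(-2*x*y - 3*y*z - z^2) includes (∂/∂y)(-2*x*y - 3*y*z - z^2) dy = (-2*x - 3*z) dy, which multiplied by dx ∧ dz gives (2*x + 3*z) dx ∧ dy ∧ dz
Collecting like 3-forms: d(omega) = (2*x - 2*y + 5*z) dx ∧ dy ∧ dz.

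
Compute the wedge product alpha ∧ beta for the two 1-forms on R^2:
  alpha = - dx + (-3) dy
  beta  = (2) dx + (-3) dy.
alpha ∧ beta = (9) dx ∧ dy

Distribute the wedge, using dx_i ∧ dx_j = -dx_j ∧ dx_i and dx_i ∧ dx_i = 0. For each pair (i, j) with i < j, the coefficient of dx_i ∧ dx_j in alpha ∧ beta is (alpha_i * beta_j - alpha_j * beta_i). Collecting: alpha ∧ beta = (9) dx ∧ dy.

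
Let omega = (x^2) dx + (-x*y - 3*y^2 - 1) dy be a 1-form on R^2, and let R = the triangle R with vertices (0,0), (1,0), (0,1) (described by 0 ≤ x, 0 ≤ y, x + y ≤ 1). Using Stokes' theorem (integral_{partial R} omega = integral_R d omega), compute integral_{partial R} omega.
integral_(partial R) omega = -1/6

Stokes: integral_partial_R omega = integral_R d omega with d omega = (∂Q/∂x - ∂P/∂y) dx ∧ dy.
  ∂Q/∂x = -y
  ∂P/∂y = 0
  integrand = ∂Q/∂x - ∂P/∂y = -y.
Integrating over R: integral_0^1 integral_0^{1-x} (-y) dy dx = -1/6.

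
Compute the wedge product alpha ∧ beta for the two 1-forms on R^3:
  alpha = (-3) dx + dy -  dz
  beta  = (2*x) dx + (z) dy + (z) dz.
alpha ∧ beta = (-2*x - 3*z) dx ∧ dy + (2*x - 3*z) dx ∧ dz + (2*z) dy ∧ dz

Distribute the wedge, using dx_i ∧ dx_j = -dx_j ∧ dx_i and dx_i ∧ dx_i = 0. For each pair (i, j) with i < j, the coefficient of dx_i ∧ dx_j in alpha ∧ beta is (alpha_i * beta_j - alpha_j * beta_i). Collecting: alpha ∧ beta = (-2*x - 3*z) dx ∧ dy + (2*x - 3*z) dx ∧ dz + (2*z) dy ∧ dz.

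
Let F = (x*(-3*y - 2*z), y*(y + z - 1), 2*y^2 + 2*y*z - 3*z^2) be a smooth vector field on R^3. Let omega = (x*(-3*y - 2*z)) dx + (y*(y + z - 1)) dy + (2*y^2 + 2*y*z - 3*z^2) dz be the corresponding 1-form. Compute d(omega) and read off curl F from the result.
d(omega) = (3*y + 2*z) dy ∧ dz + (-2*x) dz ∧ dx + (3*x) dx ∧ dy; curl F = (3*y + 2*z, -2*x, 3*x)

d omega = sum_{i<j} (∂f_j/∂x_i - ∂f_i/∂x_j) dx_i ∧ dx_j. Under the identification (dy ∧ dz, dz ∧ dx, dx ∧ dy) ↔ (e_x, e_y, e_z), the coefficients are exactly the components of curl F. Compute:
  ∂R/∂y - ∂Q/∂z = (4*y + 2*z) - (y) = 3*y + 2*z
  ∂P/∂z - ∂R/∂x = (-2*x) - (0) = -2*x
  ∂Q/∂x - ∂P/∂y = (0) - (-3*x) = 3*x.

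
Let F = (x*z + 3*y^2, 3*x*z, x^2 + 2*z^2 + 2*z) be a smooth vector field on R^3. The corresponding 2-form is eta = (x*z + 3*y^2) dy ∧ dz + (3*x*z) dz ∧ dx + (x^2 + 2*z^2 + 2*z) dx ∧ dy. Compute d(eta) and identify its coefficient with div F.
d(eta) = (5*z + 2) dx ∧ dy ∧ dz; div F = 5*z + 2

For a 2-form in R^3 of the form above, applying d gives a 3-form with coefficient ∂P/∂x + ∂Q/∂y + ∂R/∂z:
  ∂P/∂x = z
  ∂Q/∂y = 0
  ∂R/∂z = 4*z + 2
Sum = 5*z + 2, which is exactly div F.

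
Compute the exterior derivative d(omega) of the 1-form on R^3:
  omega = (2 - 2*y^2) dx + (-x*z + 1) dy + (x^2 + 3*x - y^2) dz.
d(omega) = (4*y - z) dx ∧ dy + (2*x + 3) dx ∧ dz + (x - 2*y) dy ∧ dz

For a 1-form omega = sum_i f_i dx_i, the exterior derivative is
  d(omega) = sum_{i < j} (∂f_j/∂x_i - ∂f_i/∂x_j) dx_i ∧ dx_j.
  coefficient of dx ∧ dy: ∂f_2/∂x - ∂f_1/∂y = ∂(-x*z + 1)/∂x - ∂(2 - 2*y^2)/∂y = 4*y - z
  coefficient of dx ∧ dz: ∂f_3/∂x - ∂f_1/∂z = ∂(x^2 + 3*x - y^2)/∂x - ∂(2 - 2*y^2)/∂z = 2*x + 3
  coefficient of dy ∧ dz: ∂f_3/∂y - ∂f_2/∂z = ∂(x^2 + 3*x - y^2)/∂y - ∂(-x*z + 1)/∂z = x - 2*y
Assembling: d(omega) = (4*y - z) dx ∧ dy + (2*x + 3) dx ∧ dz + (x - 2*y) dy ∧ dz.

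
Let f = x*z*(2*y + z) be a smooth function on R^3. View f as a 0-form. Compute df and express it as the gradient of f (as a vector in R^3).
df = (z*(2*y + z)) dx + (2*x*z) dy + (2*x*(y + z)) dz; grad f = (z*(2*y + z), 2*x*z, 2*x*(y + z))

For a 0-form f, d f = (∂f/∂x) dx + (∂f/∂y) dy + (∂f/∂z) dz. The components of the vector representation are exactly the entries of grad f in Cartesian coordinates:
  ∂f/∂x = z*(2*y + z)
  ∂f/∂y = 2*x*z
  ∂f/∂z = 2*x*(y + z).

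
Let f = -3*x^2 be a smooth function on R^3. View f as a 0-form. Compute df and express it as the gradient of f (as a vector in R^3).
df = (-6*x) dx + (0) dy + (0) dz; grad f = (-6*x, 0, 0)

For a 0-form f, d f = (∂f/∂x) dx + (∂f/∂y) dy + (∂f/∂z) dz. The components of the vector representation are exactly the entries of grad f in Cartesian coordinates:
  ∂f/∂x = -6*x
  ∂f/∂y = 0
  ∂f/∂z = 0.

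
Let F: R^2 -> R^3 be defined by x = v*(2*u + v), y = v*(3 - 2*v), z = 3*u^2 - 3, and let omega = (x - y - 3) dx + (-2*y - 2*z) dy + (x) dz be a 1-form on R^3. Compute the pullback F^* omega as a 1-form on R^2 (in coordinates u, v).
F^* omega = (2*v*(6*u^2 + 5*u*v + 3*v^2 - 3*v - 3)) du + (28*u^2*v - 18*u^2 + 10*u*v^2 - 6*u*v - 6*u - 10*v^3 + 30*v^2 - 48*v + 18) dv

Using F^*(f dg) = (f ∘ F) d(g ∘ F), substitute each coordinate x_i by F_i(u, v) in f_i, and replace dx_i by d F_i = (∂F_i/∂u) du + (∂F_i/∂v) dv.
  For the x component: f_1(F) = 2*u*v + 3*v^2 - 3*v - 3; d F_1 = (2*v) du + (2*u + 2*v) dv
  For the y component: f_2(F) = -6*u^2 + 4*v^2 - 6*v + 6; d F_2 = (0) du + (3 - 4*v) dv
  For the z component: f_3(F) = v*(2*u + v); d F_3 = (6*u) du + (0) dv
Combining and collecting du, dv coefficients:
  coeff of du: 2*v*(6*u^2 + 5*u*v + 3*v^2 - 3*v - 3)
  coeff of dv: 28*u^2*v - 18*u^2 + 10*u*v^2 - 6*u*v - 6*u - 10*v^3 + 30*v^2 - 48*v + 18
F^* omega = (2*v*(6*u^2 + 5*u*v + 3*v^2 - 3*v - 3)) du + (28*u^2*v - 18*u^2 + 10*u*v^2 - 6*u*v - 6*u - 10*v^3 + 30*v^2 - 48*v + 18) dv.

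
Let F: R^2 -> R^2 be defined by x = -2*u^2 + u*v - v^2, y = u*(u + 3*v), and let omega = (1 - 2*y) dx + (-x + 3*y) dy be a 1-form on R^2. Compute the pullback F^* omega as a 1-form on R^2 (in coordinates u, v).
F^* omega = (18*u^3 + 53*u^2*v + 20*u*v^2 - 4*u + 3*v^3 + v) du + (13*u^3 + 22*u^2*v + 15*u*v^2 + u - 2*v) dv

Using F^*(f dg) = (f ∘ F) d(g ∘ F), substitute each coordinate x_i by F_i(u, v) in f_i, and replace dx_i by d F_i = (∂F_i/∂u) du + (∂F_i/∂v) dv.
  For the x component: f_1(F) = -2*u^2 - 6*u*v + 1; d F_1 = (-4*u + v) du + (u - 2*v) dv
  For the y component: f_2(F) = 5*u^2 + 8*u*v + v^2; d F_2 = (2*u + 3*v) du + (3*u) dv
Combining and collecting du, dv coefficients:
  coeff of du: 18*u^3 + 53*u^2*v + 20*u*v^2 - 4*u + 3*v^3 + v
  coeff of dv: 13*u^3 + 22*u^2*v + 15*u*v^2 + u - 2*v
F^* omega = (18*u^3 + 53*u^2*v + 20*u*v^2 - 4*u + 3*v^3 + v) du + (13*u^3 + 22*u^2*v + 15*u*v^2 + u - 2*v) dv.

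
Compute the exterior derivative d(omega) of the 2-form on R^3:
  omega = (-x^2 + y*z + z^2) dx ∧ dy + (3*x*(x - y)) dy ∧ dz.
d(omega) = (6*x - 2*y + 2*z) dx ∧ dy ∧ dz

For a 2-form omega = sum_{i<j} g_{ij} dx_i ∧ dx_j, the exterior derivative is
  d(omega) = sum_{i<j} d(g_{ij}) ∧ dx_i ∧ dx_j = sum_{i<j, k} (∂g_{ij}/∂x_k) dx_k ∧ dx_i ∧ dx_j.
Expand each term, using dx_k ∧ dx_i ∧ dx_j = sgn(permutation) dx_{(a)} ∧ dx_{(b)} ∧ dx_{(c)} with (a < b < c) sorted:
  d(-x^2 + y*z + z^2) includes (∂/∂z)(-x^2 + y*z + z^2) dz = (y + 2*z) dz, which multiplied by dx ∧ dy gives (y + 2*z) dx ∧ dy ∧ dz
  d(3*x*(x - y)) includes (∂/∂x)(3*x*(x - y)) dx = (6*x - 3*y) dx, which multiplied by dy ∧ dz gives (6*x - 3*y) dx ∧ dy ∧ dz
Collecting like 3-forms: d(omega) = (6*x - 2*y + 2*z) dx ∧ dy ∧ dz.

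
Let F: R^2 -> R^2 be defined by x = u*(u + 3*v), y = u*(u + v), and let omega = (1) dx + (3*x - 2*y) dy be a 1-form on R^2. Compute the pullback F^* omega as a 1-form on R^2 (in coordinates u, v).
F^* omega = (2*u^3 + 15*u^2*v + 7*u*v^2 + 2*u + 3*v) du + (u*(u^2 + 7*u*v + 3)) dv

Using F^*(f dg) = (f ∘ F) d(g ∘ F), substitute each coordinate x_i by F_i(u, v) in f_i, and replace dx_i by d F_i = (∂F_i/∂u) du + (∂F_i/∂v) dv.
  For the x component: f_1(F) = 1; d F_1 = (2*u + 3*v) du + (3*u) dv
  For the y component: f_2(F) = u*(u + 7*v); d F_2 = (2*u + v) du + (u) dv
Combining and collecting du, dv coefficients:
  coeff of du: 2*u^3 + 15*u^2*v + 7*u*v^2 + 2*u + 3*v
  coeff of dv: u*(u^2 + 7*u*v + 3)
F^* omega = (2*u^3 + 15*u^2*v + 7*u*v^2 + 2*u + 3*v) du + (u*(u^2 + 7*u*v + 3)) dv.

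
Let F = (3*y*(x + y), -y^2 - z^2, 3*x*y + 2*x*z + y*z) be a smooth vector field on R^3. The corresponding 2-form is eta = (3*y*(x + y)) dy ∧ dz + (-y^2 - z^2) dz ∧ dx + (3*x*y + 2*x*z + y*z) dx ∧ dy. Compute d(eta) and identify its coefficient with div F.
d(eta) = (2*x + 2*y) dx ∧ dy ∧ dz; div F = 2*x + 2*y

For a 2-form in R^3 of the form above, applying d gives a 3-form with coefficient ∂P/∂x + ∂Q/∂y + ∂R/∂z:
  ∂P/∂x = 3*y
  ∂Q/∂y = -2*y
  ∂R/∂z = 2*x + y
Sum = 2*x + 2*y, which is exactly div F.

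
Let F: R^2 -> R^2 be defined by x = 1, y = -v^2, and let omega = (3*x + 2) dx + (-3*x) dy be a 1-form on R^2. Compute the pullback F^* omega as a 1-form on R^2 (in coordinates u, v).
F^* omega = (6*v) dv

Using F^*(f dg) = (f ∘ F) d(g ∘ F), substitute each coordinate x_i by F_i(u, v) in f_i, and replace dx_i by d F_i = (∂F_i/∂u) du + (∂F_i/∂v) dv.
  For the x component: f_1(F) = 5; d F_1 = (0) du + (0) dv
  For the y component: f_2(F) = -3; d F_2 = (0) du + (-2*v) dv
Combining and collecting du, dv coefficients:
  coeff of du: 0
  coeff of dv: 6*v
F^* omega = (6*v) dv.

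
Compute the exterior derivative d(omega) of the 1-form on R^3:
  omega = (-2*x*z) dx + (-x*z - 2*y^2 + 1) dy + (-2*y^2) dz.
d(omega) = (-z) dx ∧ dy + (2*x) dx ∧ dz + (x - 4*y) dy ∧ dz

For a 1-form omega = sum_i f_i dx_i, the exterior derivative is
  d(omega) = sum_{i < j} (∂f_j/∂x_i - ∂f_i/∂x_j) dx_i ∧ dx_j.
  coefficient of dx ∧ dy: ∂f_2/∂x - ∂f_1/∂y = ∂(-x*z - 2*y^2 + 1)/∂x - ∂(-2*x*z)/∂y = -z
  coefficient of dx ∧ dz: ∂f_3/∂x - ∂f_1/∂z = ∂(-2*y^2)/∂x - ∂(-2*x*z)/∂z = 2*x
  coefficient of dy ∧ dz: ∂f_3/∂y - ∂f_2/∂z = ∂(-2*y^2)/∂y - ∂(-x*z - 2*y^2 + 1)/∂z = x - 4*y
Assembling: d(omega) = (-z) dx ∧ dy + (2*x) dx ∧ dz + (x - 4*y) dy ∧ dz.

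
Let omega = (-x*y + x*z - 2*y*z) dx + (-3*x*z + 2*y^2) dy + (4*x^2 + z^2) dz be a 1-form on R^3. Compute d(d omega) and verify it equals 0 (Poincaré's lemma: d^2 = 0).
d(d omega) = 0

Step 1: d omega = sum_{i<j} (∂f_j/∂x_i - ∂f_i/∂x_j) dx_i ∧ dx_j:
  coeff of dx ∧ dy: x - z
  coeff of dx ∧ dz: 7*x + 2*y
  coeff of dy ∧ dz: 3*x
Step 2: Apply d again to each 2-form coefficient. The only possible 3-form in R^3 is dx ∧ dy ∧ dz, with coefficient
  ∂(coeff of dy∧dz)/∂x - ∂(coeff of dx∧dz)/∂y + ∂(coeff of dx∧dy)/∂z
  = ∂/∂x (3*x) - ∂/∂y (7*x + 2*y) + ∂/∂z (x - z).
Each of these terms simplifies to sums of mixed partials that cancel in pairs. The result is 0 (by equality of mixed partials for smooth functions — Schwarz / Clairaut).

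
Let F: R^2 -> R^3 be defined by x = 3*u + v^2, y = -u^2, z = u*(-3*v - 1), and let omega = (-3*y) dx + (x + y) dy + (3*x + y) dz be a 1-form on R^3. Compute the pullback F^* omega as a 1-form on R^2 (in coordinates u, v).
F^* omega = (2*u^3 + 3*u^2*v + 4*u^2 - 2*u*v^2 - 27*u*v - 9*u - 9*v^3 - 3*v^2) du + (3*u*(u^2 + 2*u*v - 9*u - 3*v^2)) dv

Using F^*(f dg) = (f ∘ F) d(g ∘ F), substitute each coordinate x_i by F_i(u, v) in f_i, and replace dx_i by d F_i = (∂F_i/∂u) du + (∂F_i/∂v) dv.
  For the x component: f_1(F) = 3*u^2; d F_1 = (3) du + (2*v) dv
  For the y component: f_2(F) = -u^2 + 3*u + v^2; d F_2 = (-2*u) du + (0) dv
  For the z component: f_3(F) = -u^2 + 9*u + 3*v^2; d F_3 = (-3*v - 1) du + (-3*u) dv
Combining and collecting du, dv coefficients:
  coeff of du: 2*u^3 + 3*u^2*v + 4*u^2 - 2*u*v^2 - 27*u*v - 9*u - 9*v^3 - 3*v^2
  coeff of dv: 3*u*(u^2 + 2*u*v - 9*u - 3*v^2)
F^* omega = (2*u^3 + 3*u^2*v + 4*u^2 - 2*u*v^2 - 27*u*v - 9*u - 9*v^3 - 3*v^2) du + (3*u*(u^2 + 2*u*v - 9*u - 3*v^2)) dv.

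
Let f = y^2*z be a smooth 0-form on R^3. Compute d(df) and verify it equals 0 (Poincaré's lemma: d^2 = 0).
d(df) = 0

Step 1: df = sum_i (∂f/∂x_i) dx_i = (0) dx + (2*y*z) dy + (y^2) dz.
Step 2: Apply d again. Using the 1-form formula, the coefficient of dx ∧ dy in d(df) is ∂^2 f/∂x ∂y - ∂^2 f/∂y ∂x = (0) - (0) = 0 (equality of mixed partials for smooth f).
Similarly for dx ∧ dz and dy ∧ dz — all coefficients vanish. So d(df) = 0.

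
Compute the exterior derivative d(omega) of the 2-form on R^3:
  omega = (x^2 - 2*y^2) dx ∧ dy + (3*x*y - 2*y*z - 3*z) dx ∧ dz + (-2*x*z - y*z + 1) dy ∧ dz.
d(omega) = (-3*x) dx ∧ dy ∧ dz

For a 2-form omega = sum_{i<j} g_{ij} dx_i ∧ dx_j, the exterior derivative is
  d(omega) = sum_{i<j} d(g_{ij}) ∧ dx_i ∧ dx_j = sum_{i<j, k} (∂g_{ij}/∂x_k) dx_k ∧ dx_i ∧ dx_j.
Expand each term, using dx_k ∧ dx_i ∧ dx_j = sgn(permutation) dx_{(a)} ∧ dx_{(b)} ∧ dx_{(c)} with (a < b < c) sorted:
  d(3*x*y - 2*y*z - 3*z) includes (∂/∂y)(3*x*y - 2*y*z - 3*z) dy = (3*x - 2*z) dy, which multiplied by dx ∧ dz gives (-3*x + 2*z) dx ∧ dy ∧ dz
  d(-2*x*z - y*z + 1) includes (∂/∂x)(-2*x*z - y*z + 1) dx = (-2*z) dx, which multiplied by dy ∧ dz gives (-2*z) dx ∧ dy ∧ dz
Collecting like 3-forms: d(omega) = (-3*x) dx ∧ dy ∧ dz.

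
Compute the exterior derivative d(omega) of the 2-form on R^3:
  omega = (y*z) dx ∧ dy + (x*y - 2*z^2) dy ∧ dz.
d(omega) = (2*y) dx ∧ dy ∧ dz

For a 2-form omega = sum_{i<j} g_{ij} dx_i ∧ dx_j, the exterior derivative is
  d(omega) = sum_{i<j} d(g_{ij}) ∧ dx_i ∧ dx_j = sum_{i<j, k} (∂g_{ij}/∂x_k) dx_k ∧ dx_i ∧ dx_j.
Expand each term, using dx_k ∧ dx_i ∧ dx_j = sgn(permutation) dx_{(a)} ∧ dx_{(b)} ∧ dx_{(c)} with (a < b < c) sorted:
  d(y*z) includes (∂/∂z)(y*z) dz = (y) dz, which multiplied by dx ∧ dy gives (y) dx ∧ dy ∧ dz
  d(x*y - 2*z^2) includes (∂/∂x)(x*y - 2*z^2) dx = (y) dx, which multiplied by dy ∧ dz gives (y) dx ∧ dy ∧ dz
Collecting like 3-forms: d(omega) = (2*y) dx ∧ dy ∧ dz.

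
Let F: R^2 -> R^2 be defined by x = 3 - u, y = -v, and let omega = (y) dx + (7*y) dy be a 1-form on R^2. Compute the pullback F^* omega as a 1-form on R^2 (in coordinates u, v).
F^* omega = (v) du + (7*v) dv

Using F^*(f dg) = (f ∘ F) d(g ∘ F), substitute each coordinate x_i by F_i(u, v) in f_i, and replace dx_i by d F_i = (∂F_i/∂u) du + (∂F_i/∂v) dv.
  For the x component: f_1(F) = -v; d F_1 = (-1) du + (0) dv
  For the y component: f_2(F) = -7*v; d F_2 = (0) du + (-1) dv
Combining and collecting du, dv coefficients:
  coeff of du: v
  coeff of dv: 7*v
F^* omega = (v) du + (7*v) dv.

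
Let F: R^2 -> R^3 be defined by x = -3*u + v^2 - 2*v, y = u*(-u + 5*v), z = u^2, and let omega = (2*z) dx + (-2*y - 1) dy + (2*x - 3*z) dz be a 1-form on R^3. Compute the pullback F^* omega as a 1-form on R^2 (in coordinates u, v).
F^* omega = (-10*u^3 + 30*u^2*v - 18*u^2 - 46*u*v^2 - 8*u*v + 2*u - 5*v) du + (u*(10*u^2 - 46*u*v - 4*u - 5)) dv

Using F^*(f dg) = (f ∘ F) d(g ∘ F), substitute each coordinate x_i by F_i(u, v) in f_i, and replace dx_i by d F_i = (∂F_i/∂u) du + (∂F_i/∂v) dv.
  For the x component: f_1(F) = 2*u^2; d F_1 = (-3) du + (2*v - 2) dv
  For the y component: f_2(F) = 2*u^2 - 10*u*v - 1; d F_2 = (-2*u + 5*v) du + (5*u) dv
  For the z component: f_3(F) = -3*u^2 - 6*u + 2*v^2 - 4*v; d F_3 = (2*u) du + (0) dv
Combining and collecting du, dv coefficients:
  coeff of du: -10*u^3 + 30*u^2*v - 18*u^2 - 46*u*v^2 - 8*u*v + 2*u - 5*v
  coeff of dv: u*(10*u^2 - 46*u*v - 4*u - 5)
F^* omega = (-10*u^3 + 30*u^2*v - 18*u^2 - 46*u*v^2 - 8*u*v + 2*u - 5*v) du + (u*(10*u^2 - 46*u*v - 4*u - 5)) dv.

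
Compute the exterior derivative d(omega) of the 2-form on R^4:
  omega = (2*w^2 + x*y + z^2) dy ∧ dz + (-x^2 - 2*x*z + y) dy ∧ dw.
d(omega) = (y) dx ∧ dy ∧ dz + (4*w + 2*x) dy ∧ dz ∧ dw + (-2*x - 2*z) dx ∧ dy ∧ dw

For a 2-form omega = sum_{i<j} g_{ij} dx_i ∧ dx_j, the exterior derivative is
  d(omega) = sum_{i<j} d(g_{ij}) ∧ dx_i ∧ dx_j = sum_{i<j, k} (∂g_{ij}/∂x_k) dx_k ∧ dx_i ∧ dx_j.
Expand each term, using dx_k ∧ dx_i ∧ dx_j = sgn(permutation) dx_{(a)} ∧ dx_{(b)} ∧ dx_{(c)} with (a < b < c) sorted:
  d(2*w^2 + x*y + z^2) includes (∂/∂x)(2*w^2 + x*y + z^2) dx = (y) dx, which multiplied by dy ∧ dz gives (y) dx ∧ dy ∧ dz
  d(2*w^2 + x*y + z^2) includes (∂/∂w)(2*w^2 + x*y + z^2) dw = (4*w) dw, which multiplied by dy ∧ dz gives (4*w) dy ∧ dz ∧ dw
  d(-x^2 - 2*x*z + y) includes (∂/∂x)(-x^2 - 2*x*z + y) dx = (-2*x - 2*z) dx, which multiplied by dy ∧ dw gives (-2*x - 2*z) dx ∧ dy ∧ dw
  d(-x^2 - 2*x*z + y) includes (∂/∂z)(-x^2 - 2*x*z + y) dz = (-2*x) dz, which multiplied by dy ∧ dw gives (2*x) dy ∧ dz ∧ dw
Collecting like 3-forms: d(omega) = (y) dx ∧ dy ∧ dz + (4*w + 2*x) dy ∧ dz ∧ dw + (-2*x - 2*z) dx ∧ dy ∧ dw.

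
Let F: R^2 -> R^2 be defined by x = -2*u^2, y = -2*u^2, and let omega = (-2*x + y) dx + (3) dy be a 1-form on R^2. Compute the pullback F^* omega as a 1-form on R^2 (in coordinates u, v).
F^* omega = (-8*u^3 - 12*u) du

Using F^*(f dg) = (f ∘ F) d(g ∘ F), substitute each coordinate x_i by F_i(u, v) in f_i, and replace dx_i by d F_i = (∂F_i/∂u) du + (∂F_i/∂v) dv.
  For the x component: f_1(F) = 2*u^2; d F_1 = (-4*u) du + (0) dv
  For the y component: f_2(F) = 3; d F_2 = (-4*u) du + (0) dv
Combining and collecting du, dv coefficients:
  coeff of du: -8*u^3 - 12*u
  coeff of dv: 0
F^* omega = (-8*u^3 - 12*u) du.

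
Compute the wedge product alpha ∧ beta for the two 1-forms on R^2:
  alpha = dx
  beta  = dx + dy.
alpha ∧ beta = (1) dx ∧ dy

Distribute the wedge, using dx_i ∧ dx_j = -dx_j ∧ dx_i and dx_i ∧ dx_i = 0. For each pair (i, j) with i < j, the coefficient of dx_i ∧ dx_j in alpha ∧ beta is (alpha_i * beta_j - alpha_j * beta_i). Collecting: alpha ∧ beta = (1) dx ∧ dy.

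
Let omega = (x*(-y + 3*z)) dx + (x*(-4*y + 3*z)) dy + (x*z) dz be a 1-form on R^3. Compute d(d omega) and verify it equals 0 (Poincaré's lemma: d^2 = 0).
d(d omega) = 0

Step 1: d omega = sum_{i<j} (∂f_j/∂x_i - ∂f_i/∂x_j) dx_i ∧ dx_j:
  coeff of dx ∧ dy: x - 4*y + 3*z
  coeff of dx ∧ dz: -3*x + z
  coeff of dy ∧ dz: -3*x
Step 2: Apply d again to each 2-form coefficient. The only possible 3-form in R^3 is dx ∧ dy ∧ dz, with coefficient
  ∂(coeff of dy∧dz)/∂x - ∂(coeff of dx∧dz)/∂y + ∂(coeff of dx∧dy)/∂z
  = ∂/∂x (-3*x) - ∂/∂y (-3*x + z) + ∂/∂z (x - 4*y + 3*z).
Each of these terms simplifies to sums of mixed partials that cancel in pairs. The result is 0 (by equality of mixed partials for smooth functions — Schwarz / Clairaut).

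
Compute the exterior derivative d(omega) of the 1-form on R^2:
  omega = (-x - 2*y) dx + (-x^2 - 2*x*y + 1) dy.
d(omega) = (-2*x - 2*y + 2) dx ∧ dy

For a 1-form omega = sum_i f_i dx_i, the exterior derivative is
  d(omega) = sum_{i < j} (∂f_j/∂x_i - ∂f_i/∂x_j) dx_i ∧ dx_j.
  coefficient of dx ∧ dy: ∂f_2/∂x - ∂f_1/∂y = ∂(-x^2 - 2*x*y + 1)/∂x - ∂(-x - 2*y)/∂y = -2*x - 2*y + 2
Assembling: d(omega) = (-2*x - 2*y + 2) dx ∧ dy.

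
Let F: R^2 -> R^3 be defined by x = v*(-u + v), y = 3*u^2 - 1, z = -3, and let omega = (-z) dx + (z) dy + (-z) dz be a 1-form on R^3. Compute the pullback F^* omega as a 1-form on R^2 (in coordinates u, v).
F^* omega = (-18*u - 3*v) du + (-3*u + 6*v) dv

Using F^*(f dg) = (f ∘ F) d(g ∘ F), substitute each coordinate x_i by F_i(u, v) in f_i, and replace dx_i by d F_i = (∂F_i/∂u) du + (∂F_i/∂v) dv.
  For the x component: f_1(F) = 3; d F_1 = (-v) du + (-u + 2*v) dv
  For the y component: f_2(F) = -3; d F_2 = (6*u) du + (0) dv
  For the z component: f_3(F) = 3; d F_3 = (0) du + (0) dv
Combining and collecting du, dv coefficients:
  coeff of du: -18*u - 3*v
  coeff of dv: -3*u + 6*v
F^* omega = (-18*u - 3*v) du + (-3*u + 6*v) dv.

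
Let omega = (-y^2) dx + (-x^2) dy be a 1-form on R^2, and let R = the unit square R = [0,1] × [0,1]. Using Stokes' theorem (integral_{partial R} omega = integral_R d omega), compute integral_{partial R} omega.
integral_(partial R) omega = 0

Stokes: integral_partial_R omega = integral_R d omega with d omega = (∂Q/∂x - ∂P/∂y) dx ∧ dy.
  ∂Q/∂x = -2*x
  ∂P/∂y = -2*y
  integrand = ∂Q/∂x - ∂P/∂y = -2*x + 2*y.
Integrating over R: integral_0^1 integral_0^1 (-2*x + 2*y) dx dy = 0.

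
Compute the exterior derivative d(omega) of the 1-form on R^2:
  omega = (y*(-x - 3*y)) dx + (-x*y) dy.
d(omega) = (x + 5*y) dx ∧ dy

For a 1-form omega = sum_i f_i dx_i, the exterior derivative is
  d(omega) = sum_{i < j} (∂f_j/∂x_i - ∂f_i/∂x_j) dx_i ∧ dx_j.
  coefficient of dx ∧ dy: ∂f_2/∂x - ∂f_1/∂y = ∂(-x*y)/∂x - ∂(y*(-x - 3*y))/∂y = x + 5*y
Assembling: d(omega) = (x + 5*y) dx ∧ dy.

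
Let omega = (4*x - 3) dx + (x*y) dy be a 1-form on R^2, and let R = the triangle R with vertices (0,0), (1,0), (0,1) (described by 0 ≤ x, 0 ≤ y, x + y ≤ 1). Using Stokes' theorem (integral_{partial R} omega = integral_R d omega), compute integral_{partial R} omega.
integral_(partial R) omega = 1/6

Stokes: integral_partial_R omega = integral_R d omega with d omega = (∂Q/∂x - ∂P/∂y) dx ∧ dy.
  ∂Q/∂x = y
  ∂P/∂y = 0
  integrand = ∂Q/∂x - ∂P/∂y = y.
Integrating over R: integral_0^1 integral_0^{1-x} (y) dy dx = 1/6.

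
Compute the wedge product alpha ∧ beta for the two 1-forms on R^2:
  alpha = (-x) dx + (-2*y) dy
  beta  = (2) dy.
alpha ∧ beta = (-2*x) dx ∧ dy

Distribute the wedge, using dx_i ∧ dx_j = -dx_j ∧ dx_i and dx_i ∧ dx_i = 0. For each pair (i, j) with i < j, the coefficient of dx_i ∧ dx_j in alpha ∧ beta is (alpha_i * beta_j - alpha_j * beta_i). Collecting: alpha ∧ beta = (-2*x) dx ∧ dy.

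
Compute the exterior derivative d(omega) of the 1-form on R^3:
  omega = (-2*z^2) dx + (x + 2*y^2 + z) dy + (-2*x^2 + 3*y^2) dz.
d(omega) = (1) dx ∧ dy + (-4*x + 4*z) dx ∧ dz + (6*y - 1) dy ∧ dz

For a 1-form omega = sum_i f_i dx_i, the exterior derivative is
  d(omega) = sum_{i < j} (∂f_j/∂x_i - ∂f_i/∂x_j) dx_i ∧ dx_j.
  coefficient of dx ∧ dy: ∂f_2/∂x - ∂f_1/∂y = ∂(x + 2*y^2 + z)/∂x - ∂(-2*z^2)/∂y = 1
  coefficient of dx ∧ dz: ∂f_3/∂x - ∂f_1/∂z = ∂(-2*x^2 + 3*y^2)/∂x - ∂(-2*z^2)/∂z = -4*x + 4*z
  coefficient of dy ∧ dz: ∂f_3/∂y - ∂f_2/∂z = ∂(-2*x^2 + 3*y^2)/∂y - ∂(x + 2*y^2 + z)/∂z = 6*y - 1
Assembling: d(omega) = (1) dx ∧ dy + (-4*x + 4*z) dx ∧ dz + (6*y - 1) dy ∧ dz.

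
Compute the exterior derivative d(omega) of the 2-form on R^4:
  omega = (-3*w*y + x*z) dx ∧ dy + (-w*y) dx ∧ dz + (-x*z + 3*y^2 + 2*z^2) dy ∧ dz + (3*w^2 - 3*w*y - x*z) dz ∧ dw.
d(omega) = (w + x - z) dx ∧ dy ∧ dz + (-3*y) dx ∧ dy ∧ dw + (-y - z) dx ∧ dz ∧ dw + (-3*w) dy ∧ dz ∧ dw

For a 2-form omega = sum_{i<j} g_{ij} dx_i ∧ dx_j, the exterior derivative is
  d(omega) = sum_{i<j} d(g_{ij}) ∧ dx_i ∧ dx_j = sum_{i<j, k} (∂g_{ij}/∂x_k) dx_k ∧ dx_i ∧ dx_j.
Expand each term, using dx_k ∧ dx_i ∧ dx_j = sgn(permutation) dx_{(a)} ∧ dx_{(b)} ∧ dx_{(c)} with (a < b < c) sorted:
  d(-3*w*y + x*z) includes (∂/∂z)(-3*w*y + x*z) dz = (x) dz, which multiplied by dx ∧ dy gives (x) dx ∧ dy ∧ dz
  d(-3*w*y + x*z) includes (∂/∂w)(-3*w*y + x*z) dw = (-3*y) dw, which multiplied by dx ∧ dy gives (-3*y) dx ∧ dy ∧ dw
  d(-w*y) includes (∂/∂y)(-w*y) dy = (-w) dy, which multiplied by dx ∧ dz gives (w) dx ∧ dy ∧ dz
  d(-w*y) includes (∂/∂w)(-w*y) dw = (-y) dw, which multiplied by dx ∧ dz gives (-y) dx ∧ dz ∧ dw
  d(-x*z + 3*y^2 + 2*z^2) includes (∂/∂x)(-x*z + 3*y^2 + 2*z^2) dx = (-z) dx, which multiplied by dy ∧ dz gives (-z) dx ∧ dy ∧ dz
  d(3*w^2 - 3*w*y - x*z) includes (∂/∂x)(3*w^2 - 3*w*y - x*z) dx = (-z) dx, which multiplied by dz ∧ dw gives (-z) dx ∧ dz ∧ dw
  d(3*w^2 - 3*w*y - x*z) includes (∂/∂y)(3*w^2 - 3*w*y - x*z) dy = (-3*w) dy, which multiplied by dz ∧ dw gives (-3*w) dy ∧ dz ∧ dw
Collecting like 3-forms: d(omega) = (w + x - z) dx ∧ dy ∧ dz + (-3*y) dx ∧ dy ∧ dw + (-y - z) dx ∧ dz ∧ dw + (-3*w) dy ∧ dz ∧ dw.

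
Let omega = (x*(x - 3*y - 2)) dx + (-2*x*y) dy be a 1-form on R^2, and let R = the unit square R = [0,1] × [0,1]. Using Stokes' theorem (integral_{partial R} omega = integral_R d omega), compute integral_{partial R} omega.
integral_(partial R) omega = 1/2

Stokes: integral_partial_R omega = integral_R d omega with d omega = (∂Q/∂x - ∂P/∂y) dx ∧ dy.
  ∂Q/∂x = -2*y
  ∂P/∂y = -3*x
  integrand = ∂Q/∂x - ∂P/∂y = 3*x - 2*y.
Integrating over R: integral_0^1 integral_0^1 (3*x - 2*y) dx dy = 1/2.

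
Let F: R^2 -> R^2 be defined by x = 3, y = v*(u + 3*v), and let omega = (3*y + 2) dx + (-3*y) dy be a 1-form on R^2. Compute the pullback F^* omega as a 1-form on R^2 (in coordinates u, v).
F^* omega = (3*v^2*(-u - 3*v)) du + (3*v*(-u^2 - 9*u*v - 18*v^2)) dv

Using F^*(f dg) = (f ∘ F) d(g ∘ F), substitute each coordinate x_i by F_i(u, v) in f_i, and replace dx_i by d F_i = (∂F_i/∂u) du + (∂F_i/∂v) dv.
  For the x component: f_1(F) = 3*u*v + 9*v^2 + 2; d F_1 = (0) du + (0) dv
  For the y component: f_2(F) = 3*v*(-u - 3*v); d F_2 = (v) du + (u + 6*v) dv
Combining and collecting du, dv coefficients:
  coeff of du: 3*v^2*(-u - 3*v)
  coeff of dv: 3*v*(-u^2 - 9*u*v - 18*v^2)
F^* omega = (3*v^2*(-u - 3*v)) du + (3*v*(-u^2 - 9*u*v - 18*v^2)) dv.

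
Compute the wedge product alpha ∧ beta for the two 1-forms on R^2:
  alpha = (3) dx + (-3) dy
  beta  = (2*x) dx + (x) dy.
alpha ∧ beta = (9*x) dx ∧ dy

Distribute the wedge, using dx_i ∧ dx_j = -dx_j ∧ dx_i and dx_i ∧ dx_i = 0. For each pair (i, j) with i < j, the coefficient of dx_i ∧ dx_j in alpha ∧ beta is (alpha_i * beta_j - alpha_j * beta_i). Collecting: alpha ∧ beta = (9*x) dx ∧ dy.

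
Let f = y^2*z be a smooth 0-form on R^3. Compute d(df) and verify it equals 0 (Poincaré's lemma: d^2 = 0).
d(df) = 0

Step 1: df = sum_i (∂f/∂x_i) dx_i = (0) dx + (2*y*z) dy + (y^2) dz.
Step 2: Apply d again. Using the 1-form formula, the coefficient of dx ∧ dy in d(df) is ∂^2 f/∂x ∂y - ∂^2 f/∂y ∂x = (0) - (0) = 0 (equality of mixed partials for smooth f).
Similarly for dx ∧ dz and dy ∧ dz — all coefficients vanish. So d(df) = 0.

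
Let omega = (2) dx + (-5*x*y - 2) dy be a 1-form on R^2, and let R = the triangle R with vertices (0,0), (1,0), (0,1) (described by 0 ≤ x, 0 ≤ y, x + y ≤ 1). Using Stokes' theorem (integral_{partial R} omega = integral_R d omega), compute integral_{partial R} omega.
integral_(partial R) omega = -5/6

Stokes: integral_partial_R omega = integral_R d omega with d omega = (∂Q/∂x - ∂P/∂y) dx ∧ dy.
  ∂Q/∂x = -5*y
  ∂P/∂y = 0
  integrand = ∂Q/∂x - ∂P/∂y = -5*y.
Integrating over R: integral_0^1 integral_0^{1-x} (-5*y) dy dx = -5/6.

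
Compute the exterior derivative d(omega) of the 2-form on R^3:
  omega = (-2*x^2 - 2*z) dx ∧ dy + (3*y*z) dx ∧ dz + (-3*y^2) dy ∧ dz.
d(omega) = (-3*z - 2) dx ∧ dy ∧ dz

For a 2-form omega = sum_{i<j} g_{ij} dx_i ∧ dx_j, the exterior derivative is
  d(omega) = sum_{i<j} d(g_{ij}) ∧ dx_i ∧ dx_j = sum_{i<j, k} (∂g_{ij}/∂x_k) dx_k ∧ dx_i ∧ dx_j.
Expand each term, using dx_k ∧ dx_i ∧ dx_j = sgn(permutation) dx_{(a)} ∧ dx_{(b)} ∧ dx_{(c)} with (a < b < c) sorted:
  d(-2*x^2 - 2*z) includes (∂/∂z)(-2*x^2 - 2*z) dz = (-2) dz, which multiplied by dx ∧ dy gives (-2) dx ∧ dy ∧ dz
  d(3*y*z) includes (∂/∂y)(3*y*z) dy = (3*z) dy, which multiplied by dx ∧ dz gives (-3*z) dx ∧ dy ∧ dz
Collecting like 3-forms: d(omega) = (-3*z - 2) dx ∧ dy ∧ dz.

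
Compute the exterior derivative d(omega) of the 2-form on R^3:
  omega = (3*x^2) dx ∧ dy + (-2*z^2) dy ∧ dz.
d(omega) = 0

For a 2-form omega = sum_{i<j} g_{ij} dx_i ∧ dx_j, the exterior derivative is
  d(omega) = sum_{i<j} d(g_{ij}) ∧ dx_i ∧ dx_j = sum_{i<j, k} (∂g_{ij}/∂x_k) dx_k ∧ dx_i ∧ dx_j.
Expand each term, using dx_k ∧ dx_i ∧ dx_j = sgn(permutation) dx_{(a)} ∧ dx_{(b)} ∧ dx_{(c)} with (a < b < c) sorted:

Collecting like 3-forms: d(omega) = 0.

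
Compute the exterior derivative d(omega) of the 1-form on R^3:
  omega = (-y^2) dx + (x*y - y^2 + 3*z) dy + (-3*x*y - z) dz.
d(omega) = (3*y) dx ∧ dy + (-3*y) dx ∧ dz + (-3*x - 3) dy ∧ dz

For a 1-form omega = sum_i f_i dx_i, the exterior derivative is
  d(omega) = sum_{i < j} (∂f_j/∂x_i - ∂f_i/∂x_j) dx_i ∧ dx_j.
  coefficient of dx ∧ dy: ∂f_2/∂x - ∂f_1/∂y = ∂(x*y - y^2 + 3*z)/∂x - ∂(-y^2)/∂y = 3*y
  coefficient of dx ∧ dz: ∂f_3/∂x - ∂f_1/∂z = ∂(-3*x*y - z)/∂x - ∂(-y^2)/∂z = -3*y
  coefficient of dy ∧ dz: ∂f_3/∂y - ∂f_2/∂z = ∂(-3*x*y - z)/∂y - ∂(x*y - y^2 + 3*z)/∂z = -3*x - 3
Assembling: d(omega) = (3*y) dx ∧ dy + (-3*y) dx ∧ dz + (-3*x - 3) dy ∧ dz.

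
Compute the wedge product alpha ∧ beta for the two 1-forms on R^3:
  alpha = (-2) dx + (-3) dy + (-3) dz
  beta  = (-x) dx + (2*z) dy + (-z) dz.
alpha ∧ beta = (-3*x - 4*z) dx ∧ dy + (-3*x + 2*z) dx ∧ dz + (9*z) dy ∧ dz

Distribute the wedge, using dx_i ∧ dx_j = -dx_j ∧ dx_i and dx_i ∧ dx_i = 0. For each pair (i, j) with i < j, the coefficient of dx_i ∧ dx_j in alpha ∧ beta is (alpha_i * beta_j - alpha_j * beta_i). Collecting: alpha ∧ beta = (-3*x - 4*z) dx ∧ dy + (-3*x + 2*z) dx ∧ dz + (9*z) dy ∧ dz.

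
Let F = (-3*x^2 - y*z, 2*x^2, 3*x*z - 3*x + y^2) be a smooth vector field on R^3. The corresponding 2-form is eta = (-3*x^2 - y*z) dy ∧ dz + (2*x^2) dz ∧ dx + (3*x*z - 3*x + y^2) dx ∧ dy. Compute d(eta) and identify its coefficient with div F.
d(eta) = (-3*x) dx ∧ dy ∧ dz; div F = -3*x

For a 2-form in R^3 of the form above, applying d gives a 3-form with coefficient ∂P/∂x + ∂Q/∂y + ∂R/∂z:
  ∂P/∂x = -6*x
  ∂Q/∂y = 0
  ∂R/∂z = 3*x
Sum = -3*x, which is exactly div F.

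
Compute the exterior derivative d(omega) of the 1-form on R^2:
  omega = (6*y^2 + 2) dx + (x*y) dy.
d(omega) = (-11*y) dx ∧ dy

For a 1-form omega = sum_i f_i dx_i, the exterior derivative is
  d(omega) = sum_{i < j} (∂f_j/∂x_i - ∂f_i/∂x_j) dx_i ∧ dx_j.
  coefficient of dx ∧ dy: ∂f_2/∂x - ∂f_1/∂y = ∂(x*y)/∂x - ∂(6*y^2 + 2)/∂y = -11*y
Assembling: d(omega) = (-11*y) dx ∧ dy.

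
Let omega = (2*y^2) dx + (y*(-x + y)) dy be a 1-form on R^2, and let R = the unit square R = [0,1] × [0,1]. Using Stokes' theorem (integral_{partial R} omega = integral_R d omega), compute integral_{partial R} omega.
integral_(partial R) omega = -5/2

Stokes: integral_partial_R omega = integral_R d omega with d omega = (∂Q/∂x - ∂P/∂y) dx ∧ dy.
  ∂Q/∂x = -y
  ∂P/∂y = 4*y
  integrand = ∂Q/∂x - ∂P/∂y = -5*y.
Integrating over R: integral_0^1 integral_0^1 (-5*y) dx dy = -5/2.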